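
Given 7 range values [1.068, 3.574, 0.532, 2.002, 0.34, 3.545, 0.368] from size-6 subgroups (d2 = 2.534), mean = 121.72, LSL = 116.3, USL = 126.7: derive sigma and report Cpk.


R_bar = (1.068 + 3.574 + 0.532 + 2.002 + 0.34 + 3.545 + 0.368) / 7 = 1.6327143
sigma = R_bar / d2 = 1.6327143 / 2.534 = 0.64432293
Cp = (USL - LSL)/(6*sigma) = (126.7 - 116.3)/(6*0.64432293) = 2.6902
Cpu = (126.7 - 121.72)/(3*0.64432293) = 2.5763
Cpl = (121.72 - 116.3)/(3*0.64432293) = 2.8040
Cpk = min(Cpu, Cpl) = 2.5763

2.5763


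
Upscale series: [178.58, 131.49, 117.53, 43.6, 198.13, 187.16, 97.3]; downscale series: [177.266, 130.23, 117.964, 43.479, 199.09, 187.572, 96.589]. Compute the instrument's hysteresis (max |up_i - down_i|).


|178.58 - 177.266| = 1.3140
|131.49 - 130.23| = 1.2600
|117.53 - 117.964| = 0.4340
|43.6 - 43.479| = 0.1210
|198.13 - 199.09| = 0.9600
|187.16 - 187.572| = 0.4120
|97.3 - 96.589| = 0.7110
hysteresis = max(diffs) = 1.3140

1.3140


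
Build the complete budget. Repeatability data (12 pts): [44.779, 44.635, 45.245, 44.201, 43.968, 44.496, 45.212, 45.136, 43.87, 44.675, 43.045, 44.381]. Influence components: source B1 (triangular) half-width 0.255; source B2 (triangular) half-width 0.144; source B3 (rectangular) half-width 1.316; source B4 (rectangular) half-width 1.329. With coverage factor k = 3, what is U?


mean = (44.779 + 44.635 + 45.245 + 44.201 + 43.968 + 44.496 + 45.212 + 45.136 + 43.87 + 44.675 + 43.045 + 44.381) / 12 = 44.47025
s = sqrt(sum((x - mean)^2)/(n-1)) = 0.6383973
u_A = s / sqrt(n) = 0.6383973 / sqrt(12) = 0.18428943
u_B1 = 0.255 / sqrt(6) = 0.10410331
u_B2 = 0.144 / sqrt(6) = 0.058787754
u_B3 = 1.316 / sqrt(3) = 0.75979295
u_B4 = 1.329 / sqrt(3) = 0.76729851
uc = sqrt(0.18428943^2 + 0.10410331^2 + 0.058787754^2 + 0.75979295^2 + 0.76729851^2) = 1.1019476
U = k * uc = 3 * 1.1019476
U = 3.3058

3.3058


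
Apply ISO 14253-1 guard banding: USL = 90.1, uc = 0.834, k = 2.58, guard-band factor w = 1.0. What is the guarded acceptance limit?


U = k * uc = 2.58 * 0.834 = 2.15172
guard band g = w * U = 1.0 * 2.15172 = 2.15172
AL = USL - g = 90.1 - 2.15172
AL = 87.9483

87.9483


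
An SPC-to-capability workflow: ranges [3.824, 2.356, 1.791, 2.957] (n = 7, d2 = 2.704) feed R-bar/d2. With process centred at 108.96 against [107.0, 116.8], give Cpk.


R_bar = (3.824 + 2.356 + 1.791 + 2.957) / 4 = 2.732
sigma = R_bar / d2 = 2.732 / 2.704 = 1.010355
Cp = (USL - LSL)/(6*sigma) = (116.8 - 107.0)/(6*1.010355) = 1.6166
Cpu = (116.8 - 108.96)/(3*1.010355) = 2.5865
Cpl = (108.96 - 107.0)/(3*1.010355) = 0.6466
Cpk = min(Cpu, Cpl) = 0.6466

0.6466


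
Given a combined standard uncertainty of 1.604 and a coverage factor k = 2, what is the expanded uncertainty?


U = k * uc
U = 2 * 1.604
U = 3.2080

3.2080


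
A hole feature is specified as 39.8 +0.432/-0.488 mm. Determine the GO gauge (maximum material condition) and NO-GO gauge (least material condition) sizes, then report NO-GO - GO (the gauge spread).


GO = nominal - lower_tol (smallest hole = maximum material condition)
GO = 39.8 - 0.488 = 39.312
NO-GO = nominal + upper_tol (largest hole = least material condition)
NO-GO = 39.8 + 0.432 = 40.232
spread = NO-GO - GO = 40.232 - 39.312 = 0.9200

0.9200


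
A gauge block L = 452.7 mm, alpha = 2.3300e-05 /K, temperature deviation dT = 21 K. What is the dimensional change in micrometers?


dL = L * alpha * dT
= 452.7 * 2.3300e-05 * 21
= 0.2215061 mm
dL_um = 0.2215061 * 1000 = 221.5061 um

221.5061


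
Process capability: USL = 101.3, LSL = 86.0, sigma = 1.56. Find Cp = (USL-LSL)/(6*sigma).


Cp = (USL - LSL) / (6 * sigma)
= (101.3 - 86.0) / (6 * 1.56)
= 15.3000 / 9.3600
= 1.6346

1.6346


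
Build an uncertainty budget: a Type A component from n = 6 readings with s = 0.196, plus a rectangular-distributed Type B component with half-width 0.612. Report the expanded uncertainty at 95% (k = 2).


u_A = s / sqrt(n) = 0.196 / sqrt(6) = 0.080016665
u_B = half_width / sqrt(3) = 0.612 / sqrt(3) = 0.35333836
uc = sqrt(u_A^2 + u_B^2) = sqrt(0.080016665^2 + 0.35333836^2) = 0.36228533
U = k * uc = 2 * 0.36228533
U = 0.7246

0.7246


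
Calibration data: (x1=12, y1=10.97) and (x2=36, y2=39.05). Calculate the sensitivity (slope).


slope = (y2 - y1) / (x2 - x1)
= (39.05 - 10.97) / (36 - 12)
= 28.0800 / 24
= 1.1700

1.1700


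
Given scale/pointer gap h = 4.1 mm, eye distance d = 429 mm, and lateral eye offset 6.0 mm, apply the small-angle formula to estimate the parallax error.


error = h * offset / d
= 4.1 * 6.0 / 429
= 0.0573

0.0573


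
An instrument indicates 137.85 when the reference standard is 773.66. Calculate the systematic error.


Systematic error = measured - true
= 137.85 - 773.66
= -635.8100

-635.8100


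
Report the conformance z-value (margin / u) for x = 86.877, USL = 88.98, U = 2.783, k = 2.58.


u = U / k = 2.783 / 2.58 = 1.0786822
margin = |USL - x| = |88.98 - 86.877| = 2.103
z = margin / u = 2.103 / 1.0786822
z = 1.9496

1.9496


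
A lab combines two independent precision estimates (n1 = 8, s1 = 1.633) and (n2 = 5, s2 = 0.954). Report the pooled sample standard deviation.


s_p = sqrt(((n1-1)*s1^2 + (n2-1)*s2^2) / (n1+n2-2))
numerator = (8-1)*1.633^2 + (5-1)*0.954^2 = 18.666823 + 3.640464 = 22.307287
denominator = 8 + 5 - 2 = 11
s_p^2 = 22.307287 / 11 = 2.0279352
s_p = sqrt(2.0279352) = 1.4241

1.4241


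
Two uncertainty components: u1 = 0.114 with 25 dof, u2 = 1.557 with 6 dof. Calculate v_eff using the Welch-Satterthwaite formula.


uc = sqrt(u1^2 + u2^2) = sqrt(0.114^2 + 1.557^2) = 1.5611678
v_eff = uc^4 / (u1^4/v1 + u2^4/v2)
= 1.5611678^4 / (0.114^4/25 + 1.557^4/6)
= 5.9401627 / 0.97950396
v_eff = 6.0645

6.0645


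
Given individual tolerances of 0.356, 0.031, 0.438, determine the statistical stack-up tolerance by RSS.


RSS = sqrt(0.356^2 + 0.031^2 + 0.438^2)
= sqrt(0.319541)
= 0.5653

0.5653


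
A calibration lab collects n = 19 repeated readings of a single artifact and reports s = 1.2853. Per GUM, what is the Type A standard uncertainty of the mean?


u_A = s / sqrt(n)
u_A = 1.2853 / sqrt(19)
u_A = 1.2853 / 4.3588989
u_A = 0.2949

0.2949


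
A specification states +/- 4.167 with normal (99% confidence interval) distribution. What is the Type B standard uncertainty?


u_B = half_width / 2.576
u_B = 4.167 / 2.576
u_B = 1.6176

1.6176


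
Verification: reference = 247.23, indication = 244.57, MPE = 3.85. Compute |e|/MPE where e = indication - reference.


e = indication - reference = 244.57 - 247.23 = -2.6600
|e| = 2.6600
ratio = |e| / MPE = 2.6600 / 3.85
ratio = 0.6909

0.6909


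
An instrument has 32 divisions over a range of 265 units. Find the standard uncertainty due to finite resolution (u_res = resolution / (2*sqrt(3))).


resolution = range / divisions
resolution = 265 / 32 = 8.28125
u_res = resolution / (2*sqrt(3))
u_res = 8.28125 / 3.4641016
u_res = 2.3906

2.3906


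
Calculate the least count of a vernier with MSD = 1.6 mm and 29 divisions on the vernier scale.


LC = MSD / n_div
= 1.6 / 29
= 0.0552

0.0552


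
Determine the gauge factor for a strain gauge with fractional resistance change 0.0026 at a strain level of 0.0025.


GF = (dR/R) / epsilon
= 0.0026 / 0.0025
= 1.0400

1.0400


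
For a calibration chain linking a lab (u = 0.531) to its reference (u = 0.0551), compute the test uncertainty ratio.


TUR = u_lab / u_ref
= 0.531 / 0.0551
= 9.6370

9.6370


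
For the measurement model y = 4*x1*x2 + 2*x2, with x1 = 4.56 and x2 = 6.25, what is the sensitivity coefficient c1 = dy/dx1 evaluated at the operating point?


y = 4*x1*x2 + 2*x2
dy/dx1 = 4*x2
Evaluate at x2 = 6.25: c1 = 4 * 6.25
c1 = 25.0000

25.0000


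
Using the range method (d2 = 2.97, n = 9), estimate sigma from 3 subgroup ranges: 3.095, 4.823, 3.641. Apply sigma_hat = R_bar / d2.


R_bar = (3.095 + 4.823 + 3.641) / 3
R_bar = 11.559 / 3 = 3.853
sigma_hat = R_bar / d2 = 3.853 / 2.97 = 1.2973

1.2973


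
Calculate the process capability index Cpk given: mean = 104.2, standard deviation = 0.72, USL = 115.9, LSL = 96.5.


Cpu = (USL - mean) / (3*sigma) = (115.9 - 104.2) / (3*0.72) = 5.4167
Cpl = (mean - LSL) / (3*sigma) = (104.2 - 96.5) / (3*0.72) = 3.5648
Cpk = min(Cpu, Cpl) = 3.5648

3.5648


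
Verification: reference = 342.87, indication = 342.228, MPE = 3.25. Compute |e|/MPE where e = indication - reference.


e = indication - reference = 342.228 - 342.87 = -0.6420
|e| = 0.6420
ratio = |e| / MPE = 0.6420 / 3.25
ratio = 0.1975

0.1975


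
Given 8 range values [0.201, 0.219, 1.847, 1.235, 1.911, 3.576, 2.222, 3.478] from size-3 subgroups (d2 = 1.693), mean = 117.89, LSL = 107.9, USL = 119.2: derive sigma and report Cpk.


R_bar = (0.201 + 0.219 + 1.847 + 1.235 + 1.911 + 3.576 + 2.222 + 3.478) / 8 = 1.836125
sigma = R_bar / d2 = 1.836125 / 1.693 = 1.0845393
Cp = (USL - LSL)/(6*sigma) = (119.2 - 107.9)/(6*1.0845393) = 1.7365
Cpu = (119.2 - 117.89)/(3*1.0845393) = 0.4026
Cpl = (117.89 - 107.9)/(3*1.0845393) = 3.0704
Cpk = min(Cpu, Cpl) = 0.4026

0.4026


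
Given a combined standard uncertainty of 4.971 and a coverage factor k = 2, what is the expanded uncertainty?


U = k * uc
U = 2 * 4.971
U = 9.9420

9.9420


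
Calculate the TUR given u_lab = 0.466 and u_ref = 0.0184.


TUR = u_lab / u_ref
= 0.466 / 0.0184
= 25.3261

25.3261


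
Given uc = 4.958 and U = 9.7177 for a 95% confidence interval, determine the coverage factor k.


k = U / uc
k = 9.7177 / 4.958
k = 1.96

1.96


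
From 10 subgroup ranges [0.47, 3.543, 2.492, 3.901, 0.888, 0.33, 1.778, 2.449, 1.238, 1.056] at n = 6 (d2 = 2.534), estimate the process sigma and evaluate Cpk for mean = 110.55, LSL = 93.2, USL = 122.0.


R_bar = (0.47 + 3.543 + 2.492 + 3.901 + 0.888 + 0.33 + 1.778 + 2.449 + 1.238 + 1.056) / 10 = 1.8145
sigma = R_bar / d2 = 1.8145 / 2.534 = 0.71606156
Cp = (USL - LSL)/(6*sigma) = (122.0 - 93.2)/(6*0.71606156) = 6.7033
Cpu = (122.0 - 110.55)/(3*0.71606156) = 5.3301
Cpl = (110.55 - 93.2)/(3*0.71606156) = 8.0766
Cpk = min(Cpu, Cpl) = 5.3301

5.3301


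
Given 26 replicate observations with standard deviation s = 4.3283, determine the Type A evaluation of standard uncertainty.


u_A = s / sqrt(n)
u_A = 4.3283 / sqrt(26)
u_A = 4.3283 / 5.0990195
u_A = 0.8488

0.8488


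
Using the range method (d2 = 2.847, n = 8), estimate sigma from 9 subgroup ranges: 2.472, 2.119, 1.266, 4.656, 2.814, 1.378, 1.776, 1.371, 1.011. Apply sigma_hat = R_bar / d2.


R_bar = (2.472 + 2.119 + 1.266 + 4.656 + 2.814 + 1.378 + 1.776 + 1.371 + 1.011) / 9
R_bar = 18.863 / 9 = 2.0958889
sigma_hat = R_bar / d2 = 2.0958889 / 2.847 = 0.7362

0.7362


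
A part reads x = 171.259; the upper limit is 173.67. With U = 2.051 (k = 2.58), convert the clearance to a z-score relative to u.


u = U / k = 2.051 / 2.58 = 0.79496124
margin = |USL - x| = |173.67 - 171.259| = 2.411
z = margin / u = 2.411 / 0.79496124
z = 3.0329

3.0329


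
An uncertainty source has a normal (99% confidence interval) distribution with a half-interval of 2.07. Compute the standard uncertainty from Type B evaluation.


u_B = half_width / 2.576
u_B = 2.07 / 2.576
u_B = 0.8036

0.8036


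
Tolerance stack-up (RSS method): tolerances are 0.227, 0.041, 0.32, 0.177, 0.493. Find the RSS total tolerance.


RSS = sqrt(0.227^2 + 0.041^2 + 0.32^2 + 0.177^2 + 0.493^2)
= sqrt(0.429988)
= 0.6557

0.6557


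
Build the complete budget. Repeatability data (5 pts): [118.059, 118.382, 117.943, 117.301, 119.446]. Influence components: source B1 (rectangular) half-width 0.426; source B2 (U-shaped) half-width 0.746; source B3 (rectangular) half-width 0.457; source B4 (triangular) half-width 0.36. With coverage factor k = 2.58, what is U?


mean = (118.059 + 118.382 + 117.943 + 117.301 + 119.446) / 5 = 118.2262
s = sqrt(sum((x - mean)^2)/(n-1)) = 0.78681936
u_A = s / sqrt(n) = 0.78681936 / sqrt(5) = 0.35187631
u_B1 = 0.426 / sqrt(3) = 0.24595121
u_B2 = 0.746 / sqrt(2) = 0.52750166
u_B3 = 0.457 / sqrt(3) = 0.26384907
u_B4 = 0.36 / sqrt(6) = 0.14696938
uc = sqrt(0.35187631^2 + 0.24595121^2 + 0.52750166^2 + 0.26384907^2 + 0.14696938^2) = 0.74416616
U = k * uc = 2.58 * 0.74416616
U = 1.9199

1.9199


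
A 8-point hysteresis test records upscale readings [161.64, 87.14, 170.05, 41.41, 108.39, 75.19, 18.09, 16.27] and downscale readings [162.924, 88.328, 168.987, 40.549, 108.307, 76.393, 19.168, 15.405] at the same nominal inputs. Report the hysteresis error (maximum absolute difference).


|161.64 - 162.924| = 1.2840
|87.14 - 88.328| = 1.1880
|170.05 - 168.987| = 1.0630
|41.41 - 40.549| = 0.8610
|108.39 - 108.307| = 0.0830
|75.19 - 76.393| = 1.2030
|18.09 - 19.168| = 1.0780
|16.27 - 15.405| = 0.8650
hysteresis = max(diffs) = 1.2840

1.2840


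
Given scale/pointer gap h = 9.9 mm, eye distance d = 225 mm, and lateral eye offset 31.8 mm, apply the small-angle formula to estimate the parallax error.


error = h * offset / d
= 9.9 * 31.8 / 225
= 1.3992

1.3992


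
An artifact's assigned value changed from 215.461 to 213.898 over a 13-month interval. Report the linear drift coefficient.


rate = (v2 - v1) / months
= (213.898 - 215.461) / 13
= -1.5630 / 13
= -0.1202

-0.1202


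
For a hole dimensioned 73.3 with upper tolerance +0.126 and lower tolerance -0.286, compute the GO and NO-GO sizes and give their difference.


GO = nominal - lower_tol (smallest hole = maximum material condition)
GO = 73.3 - 0.286 = 73.014
NO-GO = nominal + upper_tol (largest hole = least material condition)
NO-GO = 73.3 + 0.126 = 73.426
spread = NO-GO - GO = 73.426 - 73.014 = 0.4120

0.4120


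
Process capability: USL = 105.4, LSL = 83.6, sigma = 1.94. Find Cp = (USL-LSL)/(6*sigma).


Cp = (USL - LSL) / (6 * sigma)
= (105.4 - 83.6) / (6 * 1.94)
= 21.8000 / 11.6400
= 1.8729

1.8729


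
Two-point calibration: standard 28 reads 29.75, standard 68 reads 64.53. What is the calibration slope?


slope = (y2 - y1) / (x2 - x1)
= (64.53 - 29.75) / (68 - 28)
= 34.7800 / 40
= 0.8695

0.8695


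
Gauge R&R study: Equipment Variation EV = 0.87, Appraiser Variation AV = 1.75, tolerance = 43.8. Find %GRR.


GRR = sqrt(EV^2 + AV^2) = sqrt(0.87^2 + 1.75^2) = 1.9543285
%GRR = GRR / tol * 100 = 1.9543285 / 43.8 * 100
%GRR = 4.4619

4.4619


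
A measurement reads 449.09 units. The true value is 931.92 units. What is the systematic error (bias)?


Systematic error = measured - true
= 449.09 - 931.92
= -482.8300

-482.8300


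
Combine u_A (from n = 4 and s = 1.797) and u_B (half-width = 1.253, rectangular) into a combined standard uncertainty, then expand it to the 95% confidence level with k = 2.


u_A = s / sqrt(n) = 1.797 / sqrt(4) = 0.8985
u_B = half_width / sqrt(3) = 1.253 / sqrt(3) = 0.72341989
uc = sqrt(u_A^2 + u_B^2) = sqrt(0.8985^2 + 0.72341989^2) = 1.1535331
U = k * uc = 2 * 1.1535331
U = 2.3071

2.3071


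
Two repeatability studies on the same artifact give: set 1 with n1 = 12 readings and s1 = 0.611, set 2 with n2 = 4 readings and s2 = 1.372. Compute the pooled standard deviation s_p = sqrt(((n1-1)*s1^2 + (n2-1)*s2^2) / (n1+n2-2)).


s_p = sqrt(((n1-1)*s1^2 + (n2-1)*s2^2) / (n1+n2-2))
numerator = (12-1)*0.611^2 + (4-1)*1.372^2 = 4.106531 + 5.647152 = 9.753683
denominator = 12 + 4 - 2 = 14
s_p^2 = 9.753683 / 14 = 0.69669164
s_p = sqrt(0.69669164) = 0.8347

0.8347


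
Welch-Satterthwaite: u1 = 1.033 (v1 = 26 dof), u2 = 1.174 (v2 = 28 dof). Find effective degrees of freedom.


uc = sqrt(u1^2 + u2^2) = sqrt(1.033^2 + 1.174^2) = 1.5637663
v_eff = uc^4 / (u1^4/v1 + u2^4/v2)
= 1.5637663^4 / (1.033^4/26 + 1.174^4/28)
= 5.9798102 / 0.1116398
v_eff = 53.5634

53.5634


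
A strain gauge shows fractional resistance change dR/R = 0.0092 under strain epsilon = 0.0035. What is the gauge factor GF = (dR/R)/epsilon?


GF = (dR/R) / epsilon
= 0.0092 / 0.0035
= 2.6286

2.6286


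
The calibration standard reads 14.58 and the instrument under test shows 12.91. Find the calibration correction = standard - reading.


Correction = standard - reading
= 14.58 - 12.91
= 1.6700

1.6700


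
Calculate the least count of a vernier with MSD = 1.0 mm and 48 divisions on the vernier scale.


LC = MSD / n_div
= 1.0 / 48
= 0.0208

0.0208


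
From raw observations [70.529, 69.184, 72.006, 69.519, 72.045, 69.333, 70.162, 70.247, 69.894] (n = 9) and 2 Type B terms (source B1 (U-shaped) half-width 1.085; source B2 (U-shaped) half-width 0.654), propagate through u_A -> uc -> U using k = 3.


mean = (70.529 + 69.184 + 72.006 + 69.519 + 72.045 + 69.333 + 70.162 + 70.247 + 69.894) / 9 = 70.32433333
s = sqrt(sum((x - mean)^2)/(n-1)) = 1.0594673
u_A = s / sqrt(n) = 1.0594673 / sqrt(9) = 0.35315577
u_B1 = 1.085 / sqrt(2) = 0.76721086
u_B2 = 0.654 / sqrt(2) = 0.46244783
uc = sqrt(0.35315577^2 + 0.76721086^2 + 0.46244783^2) = 0.9629068
U = k * uc = 3 * 0.9629068
U = 2.8887

2.8887


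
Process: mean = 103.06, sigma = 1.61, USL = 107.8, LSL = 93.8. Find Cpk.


Cpu = (USL - mean) / (3*sigma) = (107.8 - 103.06) / (3*1.61) = 0.9814
Cpl = (mean - LSL) / (3*sigma) = (103.06 - 93.8) / (3*1.61) = 1.9172
Cpk = min(Cpu, Cpl) = 0.9814

0.9814


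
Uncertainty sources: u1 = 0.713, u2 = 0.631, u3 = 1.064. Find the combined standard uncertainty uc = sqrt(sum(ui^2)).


uc = sqrt(0.713^2 + 0.631^2 + 1.064^2)
uc = sqrt(2.038626)
uc = 1.4278

1.4278


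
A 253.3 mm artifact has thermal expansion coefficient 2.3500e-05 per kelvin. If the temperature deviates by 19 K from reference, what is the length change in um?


dL = L * alpha * dT
= 253.3 * 2.3500e-05 * 19
= 0.1130984 mm
dL_um = 0.1130984 * 1000 = 113.0984 um

113.0984


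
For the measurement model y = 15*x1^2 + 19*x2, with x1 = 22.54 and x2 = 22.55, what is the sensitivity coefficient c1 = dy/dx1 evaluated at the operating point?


y = 15*x1^2 + 19*x2
dy/dx1 = 2*15*x1
Evaluate at x1 = 22.54: c1 = 30 * 22.54
c1 = 676.2000

676.2000


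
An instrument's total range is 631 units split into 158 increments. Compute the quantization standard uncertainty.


resolution = range / divisions
resolution = 631 / 158 = 3.9936709
u_res = resolution / (2*sqrt(3))
u_res = 3.9936709 / 3.4641016
u_res = 1.1529

1.1529


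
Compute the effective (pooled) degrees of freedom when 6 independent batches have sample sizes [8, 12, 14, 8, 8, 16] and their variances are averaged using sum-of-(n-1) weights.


nu = sum_i (n_i - 1)
nu = ((8 - 1) + (12 - 1) + (14 - 1) + (8 - 1) + (8 - 1) + (16 - 1))
nu = 7 + 11 + 13 + 7 + 7 + 15
nu = 60

60


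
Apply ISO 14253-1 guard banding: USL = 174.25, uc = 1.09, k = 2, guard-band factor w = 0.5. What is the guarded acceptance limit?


U = k * uc = 2 * 1.09 = 2.18
guard band g = w * U = 0.5 * 2.18 = 1.09
AL = USL - g = 174.25 - 1.09
AL = 173.1600

173.1600


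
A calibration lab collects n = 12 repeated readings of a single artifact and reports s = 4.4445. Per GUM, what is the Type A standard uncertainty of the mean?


u_A = s / sqrt(n)
u_A = 4.4445 / sqrt(12)
u_A = 4.4445 / 3.4641016
u_A = 1.2830

1.2830


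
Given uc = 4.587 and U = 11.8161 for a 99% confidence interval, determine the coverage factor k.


k = U / uc
k = 11.8161 / 4.587
k = 2.576

2.576


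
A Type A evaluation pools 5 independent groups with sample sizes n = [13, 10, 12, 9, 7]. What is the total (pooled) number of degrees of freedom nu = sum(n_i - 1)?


nu = sum_i (n_i - 1)
nu = ((13 - 1) + (10 - 1) + (12 - 1) + (9 - 1) + (7 - 1))
nu = 12 + 9 + 11 + 8 + 6
nu = 46

46


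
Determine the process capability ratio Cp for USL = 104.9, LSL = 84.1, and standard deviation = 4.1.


Cp = (USL - LSL) / (6 * sigma)
= (104.9 - 84.1) / (6 * 4.1)
= 20.8000 / 24.6000
= 0.8455

0.8455


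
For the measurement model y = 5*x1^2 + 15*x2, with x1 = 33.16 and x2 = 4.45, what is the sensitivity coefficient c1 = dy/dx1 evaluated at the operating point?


y = 5*x1^2 + 15*x2
dy/dx1 = 2*5*x1
Evaluate at x1 = 33.16: c1 = 10 * 33.16
c1 = 331.6000

331.6000


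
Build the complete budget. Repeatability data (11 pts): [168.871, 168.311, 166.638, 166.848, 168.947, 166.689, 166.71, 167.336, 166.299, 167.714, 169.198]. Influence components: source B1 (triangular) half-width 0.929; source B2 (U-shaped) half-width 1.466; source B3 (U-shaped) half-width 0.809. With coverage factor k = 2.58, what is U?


mean = (168.871 + 168.311 + 166.638 + 166.848 + 168.947 + 166.689 + 166.71 + 167.336 + 166.299 + 167.714 + 169.198) / 11 = 167.5964545
s = sqrt(sum((x - mean)^2)/(n-1)) = 1.0666348
u_A = s / sqrt(n) = 1.0666348 / sqrt(11) = 0.32160249
u_B1 = 0.929 / sqrt(6) = 0.37926266
u_B2 = 1.466 / sqrt(2) = 1.0366185
u_B3 = 0.809 / sqrt(2) = 0.57204939
uc = sqrt(0.32160249^2 + 0.37926266^2 + 1.0366185^2 + 0.57204939^2) = 1.2841677
U = k * uc = 2.58 * 1.2841677
U = 3.3132

3.3132


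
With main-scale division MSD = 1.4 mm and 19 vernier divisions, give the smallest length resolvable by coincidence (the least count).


LC = MSD / n_div
= 1.4 / 19
= 0.0737

0.0737


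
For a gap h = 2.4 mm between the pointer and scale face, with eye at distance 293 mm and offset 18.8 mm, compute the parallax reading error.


error = h * offset / d
= 2.4 * 18.8 / 293
= 0.1540

0.1540


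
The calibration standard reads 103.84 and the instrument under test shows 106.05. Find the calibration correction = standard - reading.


Correction = standard - reading
= 103.84 - 106.05
= -2.2100

-2.2100


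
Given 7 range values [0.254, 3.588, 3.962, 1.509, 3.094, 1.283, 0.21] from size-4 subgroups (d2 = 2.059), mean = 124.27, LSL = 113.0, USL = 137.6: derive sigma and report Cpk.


R_bar = (0.254 + 3.588 + 3.962 + 1.509 + 3.094 + 1.283 + 0.21) / 7 = 1.9857143
sigma = R_bar / d2 = 1.9857143 / 2.059 = 0.96440714
Cp = (USL - LSL)/(6*sigma) = (137.6 - 113.0)/(6*0.96440714) = 4.2513
Cpu = (137.6 - 124.27)/(3*0.96440714) = 4.6073
Cpl = (124.27 - 113.0)/(3*0.96440714) = 3.8953
Cpk = min(Cpu, Cpl) = 3.8953

3.8953


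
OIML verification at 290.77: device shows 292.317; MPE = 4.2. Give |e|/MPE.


e = indication - reference = 292.317 - 290.77 = 1.5470
|e| = 1.5470
ratio = |e| / MPE = 1.5470 / 4.2
ratio = 0.3683

0.3683


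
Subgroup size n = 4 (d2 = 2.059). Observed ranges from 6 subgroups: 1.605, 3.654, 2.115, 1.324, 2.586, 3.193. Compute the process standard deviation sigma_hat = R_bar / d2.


R_bar = (1.605 + 3.654 + 2.115 + 1.324 + 2.586 + 3.193) / 6
R_bar = 14.477 / 6 = 2.4128333
sigma_hat = R_bar / d2 = 2.4128333 / 2.059 = 1.1718

1.1718


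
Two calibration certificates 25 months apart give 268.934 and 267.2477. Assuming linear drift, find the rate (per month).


rate = (v2 - v1) / months
= (267.2477 - 268.934) / 25
= -1.6863 / 25
= -0.0675

-0.0675


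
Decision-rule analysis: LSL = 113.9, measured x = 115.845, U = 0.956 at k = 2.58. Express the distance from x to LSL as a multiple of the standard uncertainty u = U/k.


u = U / k = 0.956 / 2.58 = 0.37054264
margin = |LSL - x| = |113.9 - 115.845| = 1.945
z = margin / u = 1.945 / 0.37054264
z = 5.2491

5.2491


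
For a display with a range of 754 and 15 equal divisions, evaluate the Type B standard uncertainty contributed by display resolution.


resolution = range / divisions
resolution = 754 / 15 = 50.266667
u_res = resolution / (2*sqrt(3))
u_res = 50.266667 / 3.4641016
u_res = 14.5107

14.5107


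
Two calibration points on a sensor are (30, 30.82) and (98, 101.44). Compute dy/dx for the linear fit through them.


slope = (y2 - y1) / (x2 - x1)
= (101.44 - 30.82) / (98 - 30)
= 70.6200 / 68
= 1.0385

1.0385


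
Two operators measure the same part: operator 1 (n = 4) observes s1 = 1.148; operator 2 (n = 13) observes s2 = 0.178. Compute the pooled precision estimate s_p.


s_p = sqrt(((n1-1)*s1^2 + (n2-1)*s2^2) / (n1+n2-2))
numerator = (4-1)*1.148^2 + (13-1)*0.178^2 = 3.953712 + 0.380208 = 4.33392
denominator = 4 + 13 - 2 = 15
s_p^2 = 4.33392 / 15 = 0.288928
s_p = sqrt(0.288928) = 0.5375

0.5375


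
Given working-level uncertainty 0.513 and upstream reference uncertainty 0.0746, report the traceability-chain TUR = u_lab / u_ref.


TUR = u_lab / u_ref
= 0.513 / 0.0746
= 6.8767

6.8767


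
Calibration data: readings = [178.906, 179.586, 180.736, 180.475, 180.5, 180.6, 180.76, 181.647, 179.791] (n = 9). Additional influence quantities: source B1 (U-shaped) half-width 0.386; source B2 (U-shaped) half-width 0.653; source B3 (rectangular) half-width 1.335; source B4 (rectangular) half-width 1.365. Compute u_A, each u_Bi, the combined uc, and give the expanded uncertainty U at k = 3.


mean = (178.906 + 179.586 + 180.736 + 180.475 + 180.5 + 180.6 + 180.76 + 181.647 + 179.791) / 9 = 180.3334444
s = sqrt(sum((x - mean)^2)/(n-1)) = 0.79677288
u_A = s / sqrt(n) = 0.79677288 / sqrt(9) = 0.26559096
u_B1 = 0.386 / sqrt(2) = 0.27294322
u_B2 = 0.653 / sqrt(2) = 0.46174073
u_B3 = 1.335 / sqrt(3) = 0.77076261
u_B4 = 1.365 / sqrt(3) = 0.78808312
uc = sqrt(0.26559096^2 + 0.27294322^2 + 0.46174073^2 + 0.77076261^2 + 0.78808312^2) = 1.2543489
U = k * uc = 3 * 1.2543489
U = 3.7630

3.7630


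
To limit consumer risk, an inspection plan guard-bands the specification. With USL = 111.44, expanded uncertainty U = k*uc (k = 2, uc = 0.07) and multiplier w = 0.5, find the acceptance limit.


U = k * uc = 2 * 0.07 = 0.14
guard band g = w * U = 0.5 * 0.14 = 0.07
AL = USL - g = 111.44 - 0.07
AL = 111.3700

111.3700


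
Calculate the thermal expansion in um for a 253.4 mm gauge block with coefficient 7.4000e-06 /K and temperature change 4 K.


dL = L * alpha * dT
= 253.4 * 7.4000e-06 * 4
= 0.0075006 mm
dL_um = 0.0075006 * 1000 = 7.5006 um

7.5006


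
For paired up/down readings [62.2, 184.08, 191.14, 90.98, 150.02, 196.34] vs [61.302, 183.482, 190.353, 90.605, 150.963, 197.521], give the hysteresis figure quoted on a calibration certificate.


|62.2 - 61.302| = 0.8980
|184.08 - 183.482| = 0.5980
|191.14 - 190.353| = 0.7870
|90.98 - 90.605| = 0.3750
|150.02 - 150.963| = 0.9430
|196.34 - 197.521| = 1.1810
hysteresis = max(diffs) = 1.1810

1.1810


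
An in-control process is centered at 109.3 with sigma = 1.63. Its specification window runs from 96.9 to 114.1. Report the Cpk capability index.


Cpu = (USL - mean) / (3*sigma) = (114.1 - 109.3) / (3*1.63) = 0.9816
Cpl = (mean - LSL) / (3*sigma) = (109.3 - 96.9) / (3*1.63) = 2.5358
Cpk = min(Cpu, Cpl) = 0.9816

0.9816


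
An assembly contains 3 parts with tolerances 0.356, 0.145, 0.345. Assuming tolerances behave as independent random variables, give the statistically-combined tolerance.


RSS = sqrt(0.356^2 + 0.145^2 + 0.345^2)
= sqrt(0.266786)
= 0.5165

0.5165


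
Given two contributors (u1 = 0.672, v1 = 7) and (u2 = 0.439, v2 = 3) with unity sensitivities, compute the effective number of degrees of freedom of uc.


uc = sqrt(u1^2 + u2^2) = sqrt(0.672^2 + 0.439^2) = 0.80268612
v_eff = uc^4 / (u1^4/v1 + u2^4/v2)
= 0.80268612^4 / (0.672^4/7 + 0.439^4/3)
= 0.41512894 / 0.041513048
v_eff = 10.0000

10.0000


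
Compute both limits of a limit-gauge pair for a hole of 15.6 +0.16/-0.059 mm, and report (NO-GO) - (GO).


GO = nominal - lower_tol (smallest hole = maximum material condition)
GO = 15.6 - 0.059 = 15.541
NO-GO = nominal + upper_tol (largest hole = least material condition)
NO-GO = 15.6 + 0.16 = 15.76
spread = NO-GO - GO = 15.76 - 15.541 = 0.2190

0.2190


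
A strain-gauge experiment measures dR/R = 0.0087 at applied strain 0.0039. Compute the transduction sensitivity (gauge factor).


GF = (dR/R) / epsilon
= 0.0087 / 0.0039
= 2.2308

2.2308


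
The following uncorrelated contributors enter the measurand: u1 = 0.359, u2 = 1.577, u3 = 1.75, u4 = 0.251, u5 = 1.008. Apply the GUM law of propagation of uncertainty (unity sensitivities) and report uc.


uc = sqrt(0.359^2 + 1.577^2 + 1.75^2 + 0.251^2 + 1.008^2)
uc = sqrt(6.757375)
uc = 2.5995

2.5995


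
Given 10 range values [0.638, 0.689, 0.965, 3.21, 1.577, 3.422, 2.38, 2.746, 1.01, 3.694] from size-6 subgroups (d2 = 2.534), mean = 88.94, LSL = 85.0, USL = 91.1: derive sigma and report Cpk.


R_bar = (0.638 + 0.689 + 0.965 + 3.21 + 1.577 + 3.422 + 2.38 + 2.746 + 1.01 + 3.694) / 10 = 2.0331
sigma = R_bar / d2 = 2.0331 / 2.534 = 0.80232833
Cp = (USL - LSL)/(6*sigma) = (91.1 - 85.0)/(6*0.80232833) = 1.2671
Cpu = (91.1 - 88.94)/(3*0.80232833) = 0.8974
Cpl = (88.94 - 85.0)/(3*0.80232833) = 1.6369
Cpk = min(Cpu, Cpl) = 0.8974

0.8974


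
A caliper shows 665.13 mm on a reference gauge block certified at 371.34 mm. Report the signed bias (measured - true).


Systematic error = measured - true
= 665.13 - 371.34
= 293.7900

293.7900


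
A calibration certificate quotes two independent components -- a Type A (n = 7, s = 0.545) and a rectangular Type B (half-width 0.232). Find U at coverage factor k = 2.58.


u_A = s / sqrt(n) = 0.545 / sqrt(7) = 0.20599064
u_B = half_width / sqrt(3) = 0.232 / sqrt(3) = 0.13394526
uc = sqrt(u_A^2 + u_B^2) = sqrt(0.20599064^2 + 0.13394526^2) = 0.24571015
U = k * uc = 2.58 * 0.24571015
U = 0.6339

0.6339


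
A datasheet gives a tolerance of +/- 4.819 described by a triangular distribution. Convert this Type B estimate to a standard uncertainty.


u_B = half_width / sqrt(6)
u_B = 4.819 / 2.4494897
u_B = 1.9673

1.9673


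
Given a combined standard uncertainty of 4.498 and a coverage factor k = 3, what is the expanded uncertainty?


U = k * uc
U = 3 * 4.498
U = 13.4940

13.4940


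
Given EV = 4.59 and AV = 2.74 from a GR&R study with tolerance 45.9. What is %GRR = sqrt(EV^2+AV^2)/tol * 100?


GRR = sqrt(EV^2 + AV^2) = sqrt(4.59^2 + 2.74^2) = 5.3456244
%GRR = GRR / tol * 100 = 5.3456244 / 45.9 * 100
%GRR = 11.6462

11.6462


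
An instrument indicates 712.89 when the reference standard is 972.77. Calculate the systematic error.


Systematic error = measured - true
= 712.89 - 972.77
= -259.8800

-259.8800


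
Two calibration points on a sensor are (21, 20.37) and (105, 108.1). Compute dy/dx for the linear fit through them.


slope = (y2 - y1) / (x2 - x1)
= (108.1 - 20.37) / (105 - 21)
= 87.7300 / 84
= 1.0444

1.0444


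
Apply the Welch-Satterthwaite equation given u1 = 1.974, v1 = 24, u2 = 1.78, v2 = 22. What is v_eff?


uc = sqrt(u1^2 + u2^2) = sqrt(1.974^2 + 1.78^2) = 2.6580211
v_eff = uc^4 / (u1^4/v1 + u2^4/v2)
= 2.6580211^4 / (1.974^4/24 + 1.78^4/22)
= 49.915301 / 1.0889774
v_eff = 45.8369

45.8369


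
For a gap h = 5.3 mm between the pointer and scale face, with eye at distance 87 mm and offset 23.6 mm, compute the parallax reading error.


error = h * offset / d
= 5.3 * 23.6 / 87
= 1.4377

1.4377


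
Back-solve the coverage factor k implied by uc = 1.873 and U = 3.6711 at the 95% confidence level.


k = U / uc
k = 3.6711 / 1.873
k = 1.96

1.96


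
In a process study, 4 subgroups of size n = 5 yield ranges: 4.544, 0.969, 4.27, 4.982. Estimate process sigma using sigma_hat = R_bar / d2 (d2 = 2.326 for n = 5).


R_bar = (4.544 + 0.969 + 4.27 + 4.982) / 4
R_bar = 14.765 / 4 = 3.69125
sigma_hat = R_bar / d2 = 3.69125 / 2.326 = 1.5870

1.5870


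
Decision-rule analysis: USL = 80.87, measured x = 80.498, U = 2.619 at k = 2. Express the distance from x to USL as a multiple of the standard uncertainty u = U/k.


u = U / k = 2.619 / 2 = 1.3095
margin = |USL - x| = |80.87 - 80.498| = 0.372
z = margin / u = 0.372 / 1.3095
z = 0.2841

0.2841


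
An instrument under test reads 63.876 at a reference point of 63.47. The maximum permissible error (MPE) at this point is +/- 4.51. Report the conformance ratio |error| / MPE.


e = indication - reference = 63.876 - 63.47 = 0.4060
|e| = 0.4060
ratio = |e| / MPE = 0.4060 / 4.51
ratio = 0.0900

0.0900


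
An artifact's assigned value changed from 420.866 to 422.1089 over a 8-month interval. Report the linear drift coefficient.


rate = (v2 - v1) / months
= (422.1089 - 420.866) / 8
= 1.2429 / 8
= 0.1554

0.1554


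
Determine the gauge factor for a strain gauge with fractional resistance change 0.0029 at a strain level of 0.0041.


GF = (dR/R) / epsilon
= 0.0029 / 0.0041
= 0.7073

0.7073


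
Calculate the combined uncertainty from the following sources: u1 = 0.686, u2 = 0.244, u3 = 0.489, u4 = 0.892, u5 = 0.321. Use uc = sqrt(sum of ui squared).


uc = sqrt(0.686^2 + 0.244^2 + 0.489^2 + 0.892^2 + 0.321^2)
uc = sqrt(1.667958)
uc = 1.2915

1.2915


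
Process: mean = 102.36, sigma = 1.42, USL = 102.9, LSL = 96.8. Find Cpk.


Cpu = (USL - mean) / (3*sigma) = (102.9 - 102.36) / (3*1.42) = 0.1268
Cpl = (mean - LSL) / (3*sigma) = (102.36 - 96.8) / (3*1.42) = 1.3052
Cpk = min(Cpu, Cpl) = 0.1268

0.1268


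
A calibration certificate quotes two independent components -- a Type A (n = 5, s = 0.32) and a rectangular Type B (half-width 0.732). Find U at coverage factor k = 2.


u_A = s / sqrt(n) = 0.32 / sqrt(5) = 0.14310835
u_B = half_width / sqrt(3) = 0.732 / sqrt(3) = 0.4226204
uc = sqrt(u_A^2 + u_B^2) = sqrt(0.14310835^2 + 0.4226204^2) = 0.44619279
U = k * uc = 2 * 0.44619279
U = 0.8924

0.8924


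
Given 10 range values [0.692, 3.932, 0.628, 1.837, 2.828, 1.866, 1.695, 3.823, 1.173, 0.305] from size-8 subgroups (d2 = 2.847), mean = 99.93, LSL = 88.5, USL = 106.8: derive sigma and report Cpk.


R_bar = (0.692 + 3.932 + 0.628 + 1.837 + 2.828 + 1.866 + 1.695 + 3.823 + 1.173 + 0.305) / 10 = 1.8779
sigma = R_bar / d2 = 1.8779 / 2.847 = 0.6596066
Cp = (USL - LSL)/(6*sigma) = (106.8 - 88.5)/(6*0.6596066) = 4.6240
Cpu = (106.8 - 99.93)/(3*0.6596066) = 3.4718
Cpl = (99.93 - 88.5)/(3*0.6596066) = 5.7762
Cpk = min(Cpu, Cpl) = 3.4718

3.4718


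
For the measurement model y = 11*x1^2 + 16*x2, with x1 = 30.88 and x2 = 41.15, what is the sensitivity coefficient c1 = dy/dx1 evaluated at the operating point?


y = 11*x1^2 + 16*x2
dy/dx1 = 2*11*x1
Evaluate at x1 = 30.88: c1 = 22 * 30.88
c1 = 679.3600

679.3600


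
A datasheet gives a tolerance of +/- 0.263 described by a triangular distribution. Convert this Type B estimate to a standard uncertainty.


u_B = half_width / sqrt(6)
u_B = 0.263 / 2.4494897
u_B = 0.1074

0.1074


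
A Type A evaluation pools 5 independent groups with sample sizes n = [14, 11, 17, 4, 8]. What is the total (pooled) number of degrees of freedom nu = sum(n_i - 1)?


nu = sum_i (n_i - 1)
nu = ((14 - 1) + (11 - 1) + (17 - 1) + (4 - 1) + (8 - 1))
nu = 13 + 10 + 16 + 3 + 7
nu = 49

49


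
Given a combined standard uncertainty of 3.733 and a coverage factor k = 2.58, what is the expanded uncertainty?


U = k * uc
U = 2.58 * 3.733
U = 9.6311

9.6311


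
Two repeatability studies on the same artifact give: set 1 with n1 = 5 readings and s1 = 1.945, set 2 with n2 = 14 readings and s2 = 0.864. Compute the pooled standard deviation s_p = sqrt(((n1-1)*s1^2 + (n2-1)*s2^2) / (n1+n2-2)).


s_p = sqrt(((n1-1)*s1^2 + (n2-1)*s2^2) / (n1+n2-2))
numerator = (5-1)*1.945^2 + (14-1)*0.864^2 = 15.1321 + 9.704448 = 24.836548
denominator = 5 + 14 - 2 = 17
s_p^2 = 24.836548 / 17 = 1.4609734
s_p = sqrt(1.4609734) = 1.2087

1.2087


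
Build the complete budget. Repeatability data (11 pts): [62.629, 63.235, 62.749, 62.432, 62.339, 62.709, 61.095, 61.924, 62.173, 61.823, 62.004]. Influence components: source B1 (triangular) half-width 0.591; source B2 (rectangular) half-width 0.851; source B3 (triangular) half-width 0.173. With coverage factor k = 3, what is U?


mean = (62.629 + 63.235 + 62.749 + 62.432 + 62.339 + 62.709 + 61.095 + 61.924 + 62.173 + 61.823 + 62.004) / 11 = 62.28290909
s = sqrt(sum((x - mean)^2)/(n-1)) = 0.57373817
u_A = s / sqrt(n) = 0.57373817 / sqrt(11) = 0.17298857
u_B1 = 0.591 / sqrt(6) = 0.24127474
u_B2 = 0.851 / sqrt(3) = 0.49132508
u_B3 = 0.173 / sqrt(6) = 0.070626954
uc = sqrt(0.17298857^2 + 0.24127474^2 + 0.49132508^2 + 0.070626954^2) = 0.57838313
U = k * uc = 3 * 0.57838313
U = 1.7351

1.7351


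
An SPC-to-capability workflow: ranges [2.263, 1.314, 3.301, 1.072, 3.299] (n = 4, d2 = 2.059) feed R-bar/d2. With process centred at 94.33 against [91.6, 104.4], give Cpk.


R_bar = (2.263 + 1.314 + 3.301 + 1.072 + 3.299) / 5 = 2.2498
sigma = R_bar / d2 = 2.2498 / 2.059 = 1.0926663
Cp = (USL - LSL)/(6*sigma) = (104.4 - 91.6)/(6*1.0926663) = 1.9524
Cpu = (104.4 - 94.33)/(3*1.0926663) = 3.0720
Cpl = (94.33 - 91.6)/(3*1.0926663) = 0.8328
Cpk = min(Cpu, Cpl) = 0.8328

0.8328


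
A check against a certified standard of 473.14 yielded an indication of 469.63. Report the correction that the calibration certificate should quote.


Correction = standard - reading
= 473.14 - 469.63
= 3.5100

3.5100


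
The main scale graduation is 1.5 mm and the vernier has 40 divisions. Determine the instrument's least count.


LC = MSD / n_div
= 1.5 / 40
= 0.0375

0.0375


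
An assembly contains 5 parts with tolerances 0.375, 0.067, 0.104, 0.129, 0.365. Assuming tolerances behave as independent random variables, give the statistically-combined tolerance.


RSS = sqrt(0.375^2 + 0.067^2 + 0.104^2 + 0.129^2 + 0.365^2)
= sqrt(0.305796)
= 0.5530

0.5530


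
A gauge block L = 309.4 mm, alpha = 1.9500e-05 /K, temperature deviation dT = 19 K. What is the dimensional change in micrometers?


dL = L * alpha * dT
= 309.4 * 1.9500e-05 * 19
= 0.1146327 mm
dL_um = 0.1146327 * 1000 = 114.6327 um

114.6327


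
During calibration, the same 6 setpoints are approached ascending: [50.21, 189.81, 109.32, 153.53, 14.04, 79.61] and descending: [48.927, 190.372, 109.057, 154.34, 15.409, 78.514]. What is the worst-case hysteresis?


|50.21 - 48.927| = 1.2830
|189.81 - 190.372| = 0.5620
|109.32 - 109.057| = 0.2630
|153.53 - 154.34| = 0.8100
|14.04 - 15.409| = 1.3690
|79.61 - 78.514| = 1.0960
hysteresis = max(diffs) = 1.3690

1.3690


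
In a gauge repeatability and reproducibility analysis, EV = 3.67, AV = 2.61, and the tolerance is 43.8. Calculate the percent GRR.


GRR = sqrt(EV^2 + AV^2) = sqrt(3.67^2 + 2.61^2) = 4.5034431
%GRR = GRR / tol * 100 = 4.5034431 / 43.8 * 100
%GRR = 10.2818

10.2818


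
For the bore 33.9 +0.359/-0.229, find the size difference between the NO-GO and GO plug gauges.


GO = nominal - lower_tol (smallest hole = maximum material condition)
GO = 33.9 - 0.229 = 33.671
NO-GO = nominal + upper_tol (largest hole = least material condition)
NO-GO = 33.9 + 0.359 = 34.259
spread = NO-GO - GO = 34.259 - 33.671 = 0.5880

0.5880


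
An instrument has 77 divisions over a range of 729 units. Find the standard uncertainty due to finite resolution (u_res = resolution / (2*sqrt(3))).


resolution = range / divisions
resolution = 729 / 77 = 9.4675325
u_res = resolution / (2*sqrt(3))
u_res = 9.4675325 / 3.4641016
u_res = 2.7330

2.7330


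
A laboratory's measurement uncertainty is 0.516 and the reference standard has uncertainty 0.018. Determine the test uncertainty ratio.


TUR = u_lab / u_ref
= 0.516 / 0.018
= 28.6667

28.6667


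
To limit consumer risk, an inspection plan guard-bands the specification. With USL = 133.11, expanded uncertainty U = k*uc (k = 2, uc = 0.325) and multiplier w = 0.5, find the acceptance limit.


U = k * uc = 2 * 0.325 = 0.65
guard band g = w * U = 0.5 * 0.65 = 0.325
AL = USL - g = 133.11 - 0.325
AL = 132.7850

132.7850


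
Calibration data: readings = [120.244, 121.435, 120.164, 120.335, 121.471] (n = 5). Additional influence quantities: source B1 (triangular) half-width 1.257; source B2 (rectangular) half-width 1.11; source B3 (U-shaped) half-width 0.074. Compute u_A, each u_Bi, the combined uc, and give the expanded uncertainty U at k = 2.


mean = (120.244 + 121.435 + 120.164 + 120.335 + 121.471) / 5 = 120.7298
s = sqrt(sum((x - mean)^2)/(n-1)) = 0.66307669
u_A = s / sqrt(n) = 0.66307669 / sqrt(5) = 0.29653691
u_B1 = 1.257 / sqrt(6) = 0.5131681
u_B2 = 1.11 / sqrt(3) = 0.6408588
u_B3 = 0.074 / sqrt(2) = 0.052325902
uc = sqrt(0.29653691^2 + 0.5131681^2 + 0.6408588^2 + 0.052325902^2) = 0.87447907
U = k * uc = 2 * 0.87447907
U = 1.7490

1.7490


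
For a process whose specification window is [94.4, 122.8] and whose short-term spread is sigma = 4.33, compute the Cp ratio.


Cp = (USL - LSL) / (6 * sigma)
= (122.8 - 94.4) / (6 * 4.33)
= 28.4000 / 25.9800
= 1.0931

1.0931
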